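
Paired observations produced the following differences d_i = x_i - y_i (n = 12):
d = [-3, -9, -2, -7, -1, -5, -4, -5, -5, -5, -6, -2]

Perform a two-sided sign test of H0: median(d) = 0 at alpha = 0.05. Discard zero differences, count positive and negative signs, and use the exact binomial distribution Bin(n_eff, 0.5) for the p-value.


Step 1: Discard zero differences. Original n = 12; n_eff = number of nonzero differences = 12.
Nonzero differences (with sign): -3, -9, -2, -7, -1, -5, -4, -5, -5, -5, -6, -2
Step 2: Count signs: positive = 0, negative = 12.
Step 3: Under H0: P(positive) = 0.5, so the number of positives S ~ Bin(12, 0.5).
Step 4: Two-sided exact p-value = sum of Bin(12,0.5) probabilities at or below the observed probability = 0.000488.
Step 5: alpha = 0.05. reject H0.

n_eff = 12, pos = 0, neg = 12, p = 0.000488, reject H0.


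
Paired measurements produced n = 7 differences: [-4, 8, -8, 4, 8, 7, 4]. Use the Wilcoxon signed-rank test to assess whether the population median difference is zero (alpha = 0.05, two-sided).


Step 1: Drop any zero differences (none here) and take |d_i|.
|d| = [4, 8, 8, 4, 8, 7, 4]
Step 2: Midrank |d_i| (ties get averaged ranks).
ranks: |4|->2, |8|->6, |8|->6, |4|->2, |8|->6, |7|->4, |4|->2
Step 3: Attach original signs; sum ranks with positive sign and with negative sign.
W+ = 6 + 2 + 6 + 4 + 2 = 20
W- = 2 + 6 = 8
(Check: W+ + W- = 28 should equal n(n+1)/2 = 28.)
Step 4: Test statistic W = min(W+, W-) = 8.
Step 5: Ties in |d|, so use the tie-corrected normal approximation.
        E[W] = n(n+1)/4 = 7*8/4 = 14.
        Tie groups: |d|=4 (t=3), |d|=8 (t=3); sum(t^3 - t) = 48.
        Var[W] = n(n+1)(2n+1)/24 - sum(t^3-t)/48 = 840/24 - 48/48 = 34.
        z = (W - E[W]) / sqrt(Var[W]) = (8 - 14) / 5.8310 = -1.0290.
        Two-sided p = 2*Phi(z) = 0.303484.
Step 6: alpha = 0.05. fail to reject H0.

W+ = 20, W- = 8, W = min = 8, p = 0.303484, fail to reject H0.


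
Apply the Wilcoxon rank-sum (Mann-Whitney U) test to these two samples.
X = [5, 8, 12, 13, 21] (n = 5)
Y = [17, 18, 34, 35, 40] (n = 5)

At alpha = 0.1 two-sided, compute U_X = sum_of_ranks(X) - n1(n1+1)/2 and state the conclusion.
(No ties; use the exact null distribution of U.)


Step 1: Combine and sort all 10 observations; assign midranks.
sorted (value, group): (5,X), (8,X), (12,X), (13,X), (17,Y), (18,Y), (21,X), (34,Y), (35,Y), (40,Y)
ranks: 5->1, 8->2, 12->3, 13->4, 17->5, 18->6, 21->7, 34->8, 35->9, 40->10
Step 2: Rank sum for X: R1 = 1 + 2 + 3 + 4 + 7 = 17.
Step 3: U_X = R1 - n1(n1+1)/2 = 17 - 5*6/2 = 17 - 15 = 2.
       U_Y = n1*n2 - U_X = 25 - 2 = 23.
Step 4: No ties, so the exact null distribution of U (based on enumerating the C(10,5) = 252 equally likely rank assignments) gives the two-sided p-value.
Step 5: p-value = 0.031746; compare to alpha = 0.1. reject H0.

U_X = 2, p = 0.031746, reject H0 at alpha = 0.1.


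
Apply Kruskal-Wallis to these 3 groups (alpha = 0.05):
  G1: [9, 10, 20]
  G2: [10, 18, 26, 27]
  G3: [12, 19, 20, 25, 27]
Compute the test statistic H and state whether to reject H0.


Step 1: Combine all N = 12 observations and assign midranks.
sorted (value, group, rank): (9,G1,1), (10,G1,2.5), (10,G2,2.5), (12,G3,4), (18,G2,5), (19,G3,6), (20,G1,7.5), (20,G3,7.5), (25,G3,9), (26,G2,10), (27,G2,11.5), (27,G3,11.5)
Step 2: Sum ranks within each group.
R_1 = 11 (n_1 = 3)
R_2 = 29 (n_2 = 4)
R_3 = 38 (n_3 = 5)
Step 3: H = 12/(N(N+1)) * sum(R_i^2/n_i) - 3(N+1)
     = 12/(12*13) * (11^2/3 + 29^2/4 + 38^2/5) - 3*13
     = 0.076923 * 539.383 - 39
     = 2.491026.
Step 4: Ties present; correction factor C = 1 - 18/(12^3 - 12) = 0.989510. Corrected H = 2.491026 / 0.989510 = 2.517432.
Step 5: Under H0, H ~ chi^2(2); p-value = 0.284018.
Step 6: alpha = 0.05. fail to reject H0.

H = 2.5174, df = 2, p = 0.284018, fail to reject H0.


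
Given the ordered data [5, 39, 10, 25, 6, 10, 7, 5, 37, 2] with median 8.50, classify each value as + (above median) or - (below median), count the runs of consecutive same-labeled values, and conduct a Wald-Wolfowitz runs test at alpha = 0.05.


Step 1: Compute median = 8.50; label A = above, B = below.
Labels in order: BAAABABBAB  (n_A = 5, n_B = 5)
Step 2: Count runs R = 7.
Step 3: Under H0 (random ordering), E[R] = 2*n_A*n_B/(n_A+n_B) + 1 = 2*5*5/10 + 1 = 6.0000.
        Var[R] = 2*n_A*n_B*(2*n_A*n_B - n_A - n_B) / ((n_A+n_B)^2 * (n_A+n_B-1)) = 2000/900 = 2.2222.
        SD[R] = 1.4907.
Step 4: Continuity-corrected z = (R - 0.5 - E[R]) / SD[R] = (7 - 0.5 - 6.0000) / 1.4907 = 0.3354.
Step 5: Two-sided p-value via normal approximation = 2*(1 - Phi(|z|)) = 0.737316.
Step 6: alpha = 0.05. fail to reject H0.

R = 7, z = 0.3354, p = 0.737316, fail to reject H0.


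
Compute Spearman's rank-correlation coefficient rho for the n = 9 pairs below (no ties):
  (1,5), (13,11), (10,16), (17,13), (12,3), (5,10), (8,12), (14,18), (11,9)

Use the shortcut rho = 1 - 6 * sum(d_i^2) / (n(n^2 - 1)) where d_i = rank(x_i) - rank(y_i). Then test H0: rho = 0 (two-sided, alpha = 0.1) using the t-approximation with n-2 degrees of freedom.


Step 1: Rank x and y separately (midranks; no ties here).
rank(x): 1->1, 13->7, 10->4, 17->9, 12->6, 5->2, 8->3, 14->8, 11->5
rank(y): 5->2, 11->5, 16->8, 13->7, 3->1, 10->4, 12->6, 18->9, 9->3
Step 2: d_i = R_x(i) - R_y(i); compute d_i^2.
  (1-2)^2=1, (7-5)^2=4, (4-8)^2=16, (9-7)^2=4, (6-1)^2=25, (2-4)^2=4, (3-6)^2=9, (8-9)^2=1, (5-3)^2=4
sum(d^2) = 68.
Step 3: rho = 1 - 6*68 / (9*(9^2 - 1)) = 1 - 408/720 = 0.433333.
Step 4: Under H0, t = rho * sqrt((n-2)/(1-rho^2)) = 1.2721 ~ t(7).
Step 5: Two-sided p-value from the t-distribution with 7 df = 0.243952.
Step 6: alpha = 0.1. fail to reject H0.

rho = 0.4333, p = 0.243952, fail to reject H0 at alpha = 0.1.


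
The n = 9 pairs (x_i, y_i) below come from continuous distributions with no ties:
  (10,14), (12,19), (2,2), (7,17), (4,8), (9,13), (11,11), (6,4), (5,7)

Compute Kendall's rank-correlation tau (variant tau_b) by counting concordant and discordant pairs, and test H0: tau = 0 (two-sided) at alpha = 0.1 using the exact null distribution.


Step 1: Enumerate the 36 unordered pairs (i,j) with i<j and classify each by sign(x_j-x_i) * sign(y_j-y_i).
  (1,2):dx=+2,dy=+5->C; (1,3):dx=-8,dy=-12->C; (1,4):dx=-3,dy=+3->D; (1,5):dx=-6,dy=-6->C
  (1,6):dx=-1,dy=-1->C; (1,7):dx=+1,dy=-3->D; (1,8):dx=-4,dy=-10->C; (1,9):dx=-5,dy=-7->C
  (2,3):dx=-10,dy=-17->C; (2,4):dx=-5,dy=-2->C; (2,5):dx=-8,dy=-11->C; (2,6):dx=-3,dy=-6->C
  (2,7):dx=-1,dy=-8->C; (2,8):dx=-6,dy=-15->C; (2,9):dx=-7,dy=-12->C; (3,4):dx=+5,dy=+15->C
  (3,5):dx=+2,dy=+6->C; (3,6):dx=+7,dy=+11->C; (3,7):dx=+9,dy=+9->C; (3,8):dx=+4,dy=+2->C
  (3,9):dx=+3,dy=+5->C; (4,5):dx=-3,dy=-9->C; (4,6):dx=+2,dy=-4->D; (4,7):dx=+4,dy=-6->D
  (4,8):dx=-1,dy=-13->C; (4,9):dx=-2,dy=-10->C; (5,6):dx=+5,dy=+5->C; (5,7):dx=+7,dy=+3->C
  (5,8):dx=+2,dy=-4->D; (5,9):dx=+1,dy=-1->D; (6,7):dx=+2,dy=-2->D; (6,8):dx=-3,dy=-9->C
  (6,9):dx=-4,dy=-6->C; (7,8):dx=-5,dy=-7->C; (7,9):dx=-6,dy=-4->C; (8,9):dx=-1,dy=+3->D
Step 2: C = 28, D = 8, total pairs = 36.
Step 3: tau = (C - D)/(n(n-1)/2) = (28 - 8)/36 = 0.555556.
Step 4: Exact two-sided p-value (enumerate n! = 362880 permutations of y under H0): p = 0.044615.
Step 5: alpha = 0.1. reject H0.

tau_b = 0.5556 (C=28, D=8), p = 0.044615, reject H0.


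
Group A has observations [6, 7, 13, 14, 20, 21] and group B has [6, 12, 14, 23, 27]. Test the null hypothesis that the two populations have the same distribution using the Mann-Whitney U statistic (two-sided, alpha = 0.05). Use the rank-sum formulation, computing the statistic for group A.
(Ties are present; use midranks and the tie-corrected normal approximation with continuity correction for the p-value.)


Step 1: Combine and sort all 11 observations; assign midranks.
sorted (value, group): (6,X), (6,Y), (7,X), (12,Y), (13,X), (14,X), (14,Y), (20,X), (21,X), (23,Y), (27,Y)
ranks: 6->1.5, 6->1.5, 7->3, 12->4, 13->5, 14->6.5, 14->6.5, 20->8, 21->9, 23->10, 27->11
Step 2: Rank sum for X: R1 = 1.5 + 3 + 5 + 6.5 + 8 + 9 = 33.
Step 3: U_X = R1 - n1(n1+1)/2 = 33 - 6*7/2 = 33 - 21 = 12.
       U_Y = n1*n2 - U_X = 30 - 12 = 18.
Step 4: Ties are present, so use the tie-corrected normal approximation (with continuity correction) for the p-value.
Step 5: p-value = 0.646576; compare to alpha = 0.05. fail to reject H0.

U_X = 12, p = 0.646576, fail to reject H0 at alpha = 0.05.


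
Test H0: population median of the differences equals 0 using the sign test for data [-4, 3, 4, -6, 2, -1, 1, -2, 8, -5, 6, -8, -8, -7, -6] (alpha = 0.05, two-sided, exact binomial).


Step 1: Discard zero differences. Original n = 15; n_eff = number of nonzero differences = 15.
Nonzero differences (with sign): -4, +3, +4, -6, +2, -1, +1, -2, +8, -5, +6, -8, -8, -7, -6
Step 2: Count signs: positive = 6, negative = 9.
Step 3: Under H0: P(positive) = 0.5, so the number of positives S ~ Bin(15, 0.5).
Step 4: Two-sided exact p-value = sum of Bin(15,0.5) probabilities at or below the observed probability = 0.607239.
Step 5: alpha = 0.05. fail to reject H0.

n_eff = 15, pos = 6, neg = 9, p = 0.607239, fail to reject H0.


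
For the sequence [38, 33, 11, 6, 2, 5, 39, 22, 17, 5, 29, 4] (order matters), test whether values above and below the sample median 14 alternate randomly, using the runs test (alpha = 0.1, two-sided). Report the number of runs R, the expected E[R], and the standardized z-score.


Step 1: Compute median = 14; label A = above, B = below.
Labels in order: AABBBBAAABAB  (n_A = 6, n_B = 6)
Step 2: Count runs R = 6.
Step 3: Under H0 (random ordering), E[R] = 2*n_A*n_B/(n_A+n_B) + 1 = 2*6*6/12 + 1 = 7.0000.
        Var[R] = 2*n_A*n_B*(2*n_A*n_B - n_A - n_B) / ((n_A+n_B)^2 * (n_A+n_B-1)) = 4320/1584 = 2.7273.
        SD[R] = 1.6514.
Step 4: Continuity-corrected z = (R + 0.5 - E[R]) / SD[R] = (6 + 0.5 - 7.0000) / 1.6514 = -0.3028.
Step 5: Two-sided p-value via normal approximation = 2*(1 - Phi(|z|)) = 0.762069.
Step 6: alpha = 0.1. fail to reject H0.

R = 6, z = -0.3028, p = 0.762069, fail to reject H0.


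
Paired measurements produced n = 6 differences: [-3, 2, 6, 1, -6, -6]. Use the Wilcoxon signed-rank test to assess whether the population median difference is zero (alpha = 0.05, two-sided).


Step 1: Drop any zero differences (none here) and take |d_i|.
|d| = [3, 2, 6, 1, 6, 6]
Step 2: Midrank |d_i| (ties get averaged ranks).
ranks: |3|->3, |2|->2, |6|->5, |1|->1, |6|->5, |6|->5
Step 3: Attach original signs; sum ranks with positive sign and with negative sign.
W+ = 2 + 5 + 1 = 8
W- = 3 + 5 + 5 = 13
(Check: W+ + W- = 21 should equal n(n+1)/2 = 21.)
Step 4: Test statistic W = min(W+, W-) = 8.
Step 5: Ties in |d|, so use the tie-corrected normal approximation.
        E[W] = n(n+1)/4 = 6*7/4 = 10.5.
        Tie groups: |d|=6 (t=3); sum(t^3 - t) = 24.
        Var[W] = n(n+1)(2n+1)/24 - sum(t^3-t)/48 = 546/24 - 24/48 = 22.25.
        z = (W - E[W]) / sqrt(Var[W]) = (8 - 10.5) / 4.7170 = -0.5300.
        Two-sided p = 2*Phi(z) = 0.596113.
Step 6: alpha = 0.05. fail to reject H0.

W+ = 8, W- = 13, W = min = 8, p = 0.596113, fail to reject H0.


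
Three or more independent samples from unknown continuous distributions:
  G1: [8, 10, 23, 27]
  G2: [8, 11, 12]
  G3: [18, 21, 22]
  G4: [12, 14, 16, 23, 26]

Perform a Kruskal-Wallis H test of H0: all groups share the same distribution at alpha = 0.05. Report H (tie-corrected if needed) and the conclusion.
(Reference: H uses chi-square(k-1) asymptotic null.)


Step 1: Combine all N = 15 observations and assign midranks.
sorted (value, group, rank): (8,G1,1.5), (8,G2,1.5), (10,G1,3), (11,G2,4), (12,G2,5.5), (12,G4,5.5), (14,G4,7), (16,G4,8), (18,G3,9), (21,G3,10), (22,G3,11), (23,G1,12.5), (23,G4,12.5), (26,G4,14), (27,G1,15)
Step 2: Sum ranks within each group.
R_1 = 32 (n_1 = 4)
R_2 = 11 (n_2 = 3)
R_3 = 30 (n_3 = 3)
R_4 = 47 (n_4 = 5)
Step 3: H = 12/(N(N+1)) * sum(R_i^2/n_i) - 3(N+1)
     = 12/(15*16) * (32^2/4 + 11^2/3 + 30^2/3 + 47^2/5) - 3*16
     = 0.050000 * 1038.13 - 48
     = 3.906667.
Step 4: Ties present; correction factor C = 1 - 18/(15^3 - 15) = 0.994643. Corrected H = 3.906667 / 0.994643 = 3.927708.
Step 5: Under H0, H ~ chi^2(3); p-value = 0.269377.
Step 6: alpha = 0.05. fail to reject H0.

H = 3.9277, df = 3, p = 0.269377, fail to reject H0.


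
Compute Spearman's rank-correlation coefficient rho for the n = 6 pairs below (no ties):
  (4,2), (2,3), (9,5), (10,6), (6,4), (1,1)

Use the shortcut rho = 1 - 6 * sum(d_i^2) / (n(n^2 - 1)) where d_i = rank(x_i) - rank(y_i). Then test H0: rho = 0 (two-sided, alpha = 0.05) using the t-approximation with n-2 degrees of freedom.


Step 1: Rank x and y separately (midranks; no ties here).
rank(x): 4->3, 2->2, 9->5, 10->6, 6->4, 1->1
rank(y): 2->2, 3->3, 5->5, 6->6, 4->4, 1->1
Step 2: d_i = R_x(i) - R_y(i); compute d_i^2.
  (3-2)^2=1, (2-3)^2=1, (5-5)^2=0, (6-6)^2=0, (4-4)^2=0, (1-1)^2=0
sum(d^2) = 2.
Step 3: rho = 1 - 6*2 / (6*(6^2 - 1)) = 1 - 12/210 = 0.942857.
Step 4: Under H0, t = rho * sqrt((n-2)/(1-rho^2)) = 5.6595 ~ t(4).
Step 5: Two-sided p-value from the t-distribution with 4 df = 0.004805.
Step 6: alpha = 0.05. reject H0.

rho = 0.9429, p = 0.004805, reject H0 at alpha = 0.05.


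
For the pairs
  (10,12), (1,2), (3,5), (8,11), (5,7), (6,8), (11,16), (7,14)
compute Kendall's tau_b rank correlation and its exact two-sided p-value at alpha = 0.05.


Step 1: Enumerate the 28 unordered pairs (i,j) with i<j and classify each by sign(x_j-x_i) * sign(y_j-y_i).
  (1,2):dx=-9,dy=-10->C; (1,3):dx=-7,dy=-7->C; (1,4):dx=-2,dy=-1->C; (1,5):dx=-5,dy=-5->C
  (1,6):dx=-4,dy=-4->C; (1,7):dx=+1,dy=+4->C; (1,8):dx=-3,dy=+2->D; (2,3):dx=+2,dy=+3->C
  (2,4):dx=+7,dy=+9->C; (2,5):dx=+4,dy=+5->C; (2,6):dx=+5,dy=+6->C; (2,7):dx=+10,dy=+14->C
  (2,8):dx=+6,dy=+12->C; (3,4):dx=+5,dy=+6->C; (3,5):dx=+2,dy=+2->C; (3,6):dx=+3,dy=+3->C
  (3,7):dx=+8,dy=+11->C; (3,8):dx=+4,dy=+9->C; (4,5):dx=-3,dy=-4->C; (4,6):dx=-2,dy=-3->C
  (4,7):dx=+3,dy=+5->C; (4,8):dx=-1,dy=+3->D; (5,6):dx=+1,dy=+1->C; (5,7):dx=+6,dy=+9->C
  (5,8):dx=+2,dy=+7->C; (6,7):dx=+5,dy=+8->C; (6,8):dx=+1,dy=+6->C; (7,8):dx=-4,dy=-2->C
Step 2: C = 26, D = 2, total pairs = 28.
Step 3: tau = (C - D)/(n(n-1)/2) = (26 - 2)/28 = 0.857143.
Step 4: Exact two-sided p-value (enumerate n! = 40320 permutations of y under H0): p = 0.001736.
Step 5: alpha = 0.05. reject H0.

tau_b = 0.8571 (C=26, D=2), p = 0.001736, reject H0.


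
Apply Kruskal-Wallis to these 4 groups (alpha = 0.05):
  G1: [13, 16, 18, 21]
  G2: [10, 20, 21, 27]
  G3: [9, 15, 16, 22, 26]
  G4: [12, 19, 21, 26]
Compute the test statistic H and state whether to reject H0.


Step 1: Combine all N = 17 observations and assign midranks.
sorted (value, group, rank): (9,G3,1), (10,G2,2), (12,G4,3), (13,G1,4), (15,G3,5), (16,G1,6.5), (16,G3,6.5), (18,G1,8), (19,G4,9), (20,G2,10), (21,G1,12), (21,G2,12), (21,G4,12), (22,G3,14), (26,G3,15.5), (26,G4,15.5), (27,G2,17)
Step 2: Sum ranks within each group.
R_1 = 30.5 (n_1 = 4)
R_2 = 41 (n_2 = 4)
R_3 = 42 (n_3 = 5)
R_4 = 39.5 (n_4 = 4)
Step 3: H = 12/(N(N+1)) * sum(R_i^2/n_i) - 3(N+1)
     = 12/(17*18) * (30.5^2/4 + 41^2/4 + 42^2/5 + 39.5^2/4) - 3*18
     = 0.039216 * 1395.67 - 54
     = 0.732353.
Step 4: Ties present; correction factor C = 1 - 36/(17^3 - 17) = 0.992647. Corrected H = 0.732353 / 0.992647 = 0.737778.
Step 5: Under H0, H ~ chi^2(3); p-value = 0.864284.
Step 6: alpha = 0.05. fail to reject H0.

H = 0.7378, df = 3, p = 0.864284, fail to reject H0.


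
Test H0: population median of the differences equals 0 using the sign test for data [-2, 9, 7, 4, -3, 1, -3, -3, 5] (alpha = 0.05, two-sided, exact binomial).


Step 1: Discard zero differences. Original n = 9; n_eff = number of nonzero differences = 9.
Nonzero differences (with sign): -2, +9, +7, +4, -3, +1, -3, -3, +5
Step 2: Count signs: positive = 5, negative = 4.
Step 3: Under H0: P(positive) = 0.5, so the number of positives S ~ Bin(9, 0.5).
Step 4: Two-sided exact p-value = sum of Bin(9,0.5) probabilities at or below the observed probability = 1.000000.
Step 5: alpha = 0.05. fail to reject H0.

n_eff = 9, pos = 5, neg = 4, p = 1.000000, fail to reject H0.


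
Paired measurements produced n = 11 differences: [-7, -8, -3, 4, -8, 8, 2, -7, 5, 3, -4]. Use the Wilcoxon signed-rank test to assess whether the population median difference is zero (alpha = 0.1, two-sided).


Step 1: Drop any zero differences (none here) and take |d_i|.
|d| = [7, 8, 3, 4, 8, 8, 2, 7, 5, 3, 4]
Step 2: Midrank |d_i| (ties get averaged ranks).
ranks: |7|->7.5, |8|->10, |3|->2.5, |4|->4.5, |8|->10, |8|->10, |2|->1, |7|->7.5, |5|->6, |3|->2.5, |4|->4.5
Step 3: Attach original signs; sum ranks with positive sign and with negative sign.
W+ = 4.5 + 10 + 1 + 6 + 2.5 = 24
W- = 7.5 + 10 + 2.5 + 10 + 7.5 + 4.5 = 42
(Check: W+ + W- = 66 should equal n(n+1)/2 = 66.)
Step 4: Test statistic W = min(W+, W-) = 24.
Step 5: Ties in |d|, so use the tie-corrected normal approximation.
        E[W] = n(n+1)/4 = 11*12/4 = 33.
        Tie groups: |d|=3 (t=2), |d|=4 (t=2), |d|=7 (t=2), |d|=8 (t=3); sum(t^3 - t) = 42.
        Var[W] = n(n+1)(2n+1)/24 - sum(t^3-t)/48 = 3036/24 - 42/48 = 125.625.
        z = (W - E[W]) / sqrt(Var[W]) = (24 - 33) / 11.2083 = -0.8030.
        Two-sided p = 2*Phi(z) = 0.421987.
Step 6: alpha = 0.1. fail to reject H0.

W+ = 24, W- = 42, W = min = 24, p = 0.421987, fail to reject H0.


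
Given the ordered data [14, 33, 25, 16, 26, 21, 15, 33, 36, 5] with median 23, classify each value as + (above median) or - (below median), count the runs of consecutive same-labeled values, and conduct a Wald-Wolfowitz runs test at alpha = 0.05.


Step 1: Compute median = 23; label A = above, B = below.
Labels in order: BAABABBAAB  (n_A = 5, n_B = 5)
Step 2: Count runs R = 7.
Step 3: Under H0 (random ordering), E[R] = 2*n_A*n_B/(n_A+n_B) + 1 = 2*5*5/10 + 1 = 6.0000.
        Var[R] = 2*n_A*n_B*(2*n_A*n_B - n_A - n_B) / ((n_A+n_B)^2 * (n_A+n_B-1)) = 2000/900 = 2.2222.
        SD[R] = 1.4907.
Step 4: Continuity-corrected z = (R - 0.5 - E[R]) / SD[R] = (7 - 0.5 - 6.0000) / 1.4907 = 0.3354.
Step 5: Two-sided p-value via normal approximation = 2*(1 - Phi(|z|)) = 0.737316.
Step 6: alpha = 0.05. fail to reject H0.

R = 7, z = 0.3354, p = 0.737316, fail to reject H0.


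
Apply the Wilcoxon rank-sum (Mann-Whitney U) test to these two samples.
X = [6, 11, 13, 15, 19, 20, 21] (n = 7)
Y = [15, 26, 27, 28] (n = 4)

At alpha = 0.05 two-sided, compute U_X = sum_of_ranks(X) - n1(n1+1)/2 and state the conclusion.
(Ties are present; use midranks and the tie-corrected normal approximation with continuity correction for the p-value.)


Step 1: Combine and sort all 11 observations; assign midranks.
sorted (value, group): (6,X), (11,X), (13,X), (15,X), (15,Y), (19,X), (20,X), (21,X), (26,Y), (27,Y), (28,Y)
ranks: 6->1, 11->2, 13->3, 15->4.5, 15->4.5, 19->6, 20->7, 21->8, 26->9, 27->10, 28->11
Step 2: Rank sum for X: R1 = 1 + 2 + 3 + 4.5 + 6 + 7 + 8 = 31.5.
Step 3: U_X = R1 - n1(n1+1)/2 = 31.5 - 7*8/2 = 31.5 - 28 = 3.5.
       U_Y = n1*n2 - U_X = 28 - 3.5 = 24.5.
Step 4: Ties are present, so use the tie-corrected normal approximation (with continuity correction) for the p-value.
Step 5: p-value = 0.058207; compare to alpha = 0.05. fail to reject H0.

U_X = 3.5, p = 0.058207, fail to reject H0 at alpha = 0.05.


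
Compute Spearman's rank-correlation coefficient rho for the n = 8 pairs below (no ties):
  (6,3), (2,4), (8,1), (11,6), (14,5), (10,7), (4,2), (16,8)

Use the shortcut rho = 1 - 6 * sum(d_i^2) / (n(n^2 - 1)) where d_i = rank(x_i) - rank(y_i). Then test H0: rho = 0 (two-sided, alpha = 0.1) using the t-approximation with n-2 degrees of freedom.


Step 1: Rank x and y separately (midranks; no ties here).
rank(x): 6->3, 2->1, 8->4, 11->6, 14->7, 10->5, 4->2, 16->8
rank(y): 3->3, 4->4, 1->1, 6->6, 5->5, 7->7, 2->2, 8->8
Step 2: d_i = R_x(i) - R_y(i); compute d_i^2.
  (3-3)^2=0, (1-4)^2=9, (4-1)^2=9, (6-6)^2=0, (7-5)^2=4, (5-7)^2=4, (2-2)^2=0, (8-8)^2=0
sum(d^2) = 26.
Step 3: rho = 1 - 6*26 / (8*(8^2 - 1)) = 1 - 156/504 = 0.690476.
Step 4: Under H0, t = rho * sqrt((n-2)/(1-rho^2)) = 2.3382 ~ t(6).
Step 5: Two-sided p-value from the t-distribution with 6 df = 0.057990.
Step 6: alpha = 0.1. reject H0.

rho = 0.6905, p = 0.057990, reject H0 at alpha = 0.1.


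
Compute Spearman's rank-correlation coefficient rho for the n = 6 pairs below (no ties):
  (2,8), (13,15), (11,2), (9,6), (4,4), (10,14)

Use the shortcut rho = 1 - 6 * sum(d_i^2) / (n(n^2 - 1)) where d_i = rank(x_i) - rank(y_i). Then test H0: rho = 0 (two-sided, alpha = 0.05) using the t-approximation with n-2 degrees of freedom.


Step 1: Rank x and y separately (midranks; no ties here).
rank(x): 2->1, 13->6, 11->5, 9->3, 4->2, 10->4
rank(y): 8->4, 15->6, 2->1, 6->3, 4->2, 14->5
Step 2: d_i = R_x(i) - R_y(i); compute d_i^2.
  (1-4)^2=9, (6-6)^2=0, (5-1)^2=16, (3-3)^2=0, (2-2)^2=0, (4-5)^2=1
sum(d^2) = 26.
Step 3: rho = 1 - 6*26 / (6*(6^2 - 1)) = 1 - 156/210 = 0.257143.
Step 4: Under H0, t = rho * sqrt((n-2)/(1-rho^2)) = 0.5322 ~ t(4).
Step 5: Two-sided p-value from the t-distribution with 4 df = 0.622787.
Step 6: alpha = 0.05. fail to reject H0.

rho = 0.2571, p = 0.622787, fail to reject H0 at alpha = 0.05.


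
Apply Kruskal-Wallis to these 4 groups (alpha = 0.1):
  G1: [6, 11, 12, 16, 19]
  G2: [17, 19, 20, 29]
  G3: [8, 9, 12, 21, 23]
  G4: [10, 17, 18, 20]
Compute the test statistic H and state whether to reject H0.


Step 1: Combine all N = 18 observations and assign midranks.
sorted (value, group, rank): (6,G1,1), (8,G3,2), (9,G3,3), (10,G4,4), (11,G1,5), (12,G1,6.5), (12,G3,6.5), (16,G1,8), (17,G2,9.5), (17,G4,9.5), (18,G4,11), (19,G1,12.5), (19,G2,12.5), (20,G2,14.5), (20,G4,14.5), (21,G3,16), (23,G3,17), (29,G2,18)
Step 2: Sum ranks within each group.
R_1 = 33 (n_1 = 5)
R_2 = 54.5 (n_2 = 4)
R_3 = 44.5 (n_3 = 5)
R_4 = 39 (n_4 = 4)
Step 3: H = 12/(N(N+1)) * sum(R_i^2/n_i) - 3(N+1)
     = 12/(18*19) * (33^2/5 + 54.5^2/4 + 44.5^2/5 + 39^2/4) - 3*19
     = 0.035088 * 1736.66 - 57
     = 3.935526.
Step 4: Ties present; correction factor C = 1 - 24/(18^3 - 18) = 0.995872. Corrected H = 3.935526 / 0.995872 = 3.951839.
Step 5: Under H0, H ~ chi^2(3); p-value = 0.266712.
Step 6: alpha = 0.1. fail to reject H0.

H = 3.9518, df = 3, p = 0.266712, fail to reject H0.


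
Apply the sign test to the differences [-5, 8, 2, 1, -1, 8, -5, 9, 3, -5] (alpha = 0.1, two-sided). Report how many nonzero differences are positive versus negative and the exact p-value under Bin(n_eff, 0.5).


Step 1: Discard zero differences. Original n = 10; n_eff = number of nonzero differences = 10.
Nonzero differences (with sign): -5, +8, +2, +1, -1, +8, -5, +9, +3, -5
Step 2: Count signs: positive = 6, negative = 4.
Step 3: Under H0: P(positive) = 0.5, so the number of positives S ~ Bin(10, 0.5).
Step 4: Two-sided exact p-value = sum of Bin(10,0.5) probabilities at or below the observed probability = 0.753906.
Step 5: alpha = 0.1. fail to reject H0.

n_eff = 10, pos = 6, neg = 4, p = 0.753906, fail to reject H0.


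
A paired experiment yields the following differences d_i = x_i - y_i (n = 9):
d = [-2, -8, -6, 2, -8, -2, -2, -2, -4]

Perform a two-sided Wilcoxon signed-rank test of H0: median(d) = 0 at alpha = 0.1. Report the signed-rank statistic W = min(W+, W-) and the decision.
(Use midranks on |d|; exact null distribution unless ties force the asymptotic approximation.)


Step 1: Drop any zero differences (none here) and take |d_i|.
|d| = [2, 8, 6, 2, 8, 2, 2, 2, 4]
Step 2: Midrank |d_i| (ties get averaged ranks).
ranks: |2|->3, |8|->8.5, |6|->7, |2|->3, |8|->8.5, |2|->3, |2|->3, |2|->3, |4|->6
Step 3: Attach original signs; sum ranks with positive sign and with negative sign.
W+ = 3 = 3
W- = 3 + 8.5 + 7 + 8.5 + 3 + 3 + 3 + 6 = 42
(Check: W+ + W- = 45 should equal n(n+1)/2 = 45.)
Step 4: Test statistic W = min(W+, W-) = 3.
Step 5: Ties in |d|, so use the tie-corrected normal approximation.
        E[W] = n(n+1)/4 = 9*10/4 = 22.5.
        Tie groups: |d|=2 (t=5), |d|=8 (t=2); sum(t^3 - t) = 126.
        Var[W] = n(n+1)(2n+1)/24 - sum(t^3-t)/48 = 1710/24 - 126/48 = 68.625.
        z = (W - E[W]) / sqrt(Var[W]) = (3 - 22.5) / 8.2840 = -2.3539.
        Two-sided p = 2*Phi(z) = 0.018576.
Step 6: alpha = 0.1. reject H0.

W+ = 3, W- = 42, W = min = 3, p = 0.018576, reject H0.


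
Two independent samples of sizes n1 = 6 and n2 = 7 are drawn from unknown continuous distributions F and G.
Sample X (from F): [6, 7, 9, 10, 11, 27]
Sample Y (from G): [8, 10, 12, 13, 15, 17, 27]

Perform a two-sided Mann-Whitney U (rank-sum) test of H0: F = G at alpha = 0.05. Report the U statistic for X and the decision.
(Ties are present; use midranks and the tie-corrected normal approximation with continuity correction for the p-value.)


Step 1: Combine and sort all 13 observations; assign midranks.
sorted (value, group): (6,X), (7,X), (8,Y), (9,X), (10,X), (10,Y), (11,X), (12,Y), (13,Y), (15,Y), (17,Y), (27,X), (27,Y)
ranks: 6->1, 7->2, 8->3, 9->4, 10->5.5, 10->5.5, 11->7, 12->8, 13->9, 15->10, 17->11, 27->12.5, 27->12.5
Step 2: Rank sum for X: R1 = 1 + 2 + 4 + 5.5 + 7 + 12.5 = 32.
Step 3: U_X = R1 - n1(n1+1)/2 = 32 - 6*7/2 = 32 - 21 = 11.
       U_Y = n1*n2 - U_X = 42 - 11 = 31.
Step 4: Ties are present, so use the tie-corrected normal approximation (with continuity correction) for the p-value.
Step 5: p-value = 0.173549; compare to alpha = 0.05. fail to reject H0.

U_X = 11, p = 0.173549, fail to reject H0 at alpha = 0.05.


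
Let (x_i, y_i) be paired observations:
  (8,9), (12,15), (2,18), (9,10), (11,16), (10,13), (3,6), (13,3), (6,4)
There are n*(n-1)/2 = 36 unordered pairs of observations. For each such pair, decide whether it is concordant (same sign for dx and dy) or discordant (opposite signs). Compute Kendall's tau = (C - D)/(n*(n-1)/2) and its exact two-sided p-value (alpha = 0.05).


Step 1: Enumerate the 36 unordered pairs (i,j) with i<j and classify each by sign(x_j-x_i) * sign(y_j-y_i).
  (1,2):dx=+4,dy=+6->C; (1,3):dx=-6,dy=+9->D; (1,4):dx=+1,dy=+1->C; (1,5):dx=+3,dy=+7->C
  (1,6):dx=+2,dy=+4->C; (1,7):dx=-5,dy=-3->C; (1,8):dx=+5,dy=-6->D; (1,9):dx=-2,dy=-5->C
  (2,3):dx=-10,dy=+3->D; (2,4):dx=-3,dy=-5->C; (2,5):dx=-1,dy=+1->D; (2,6):dx=-2,dy=-2->C
  (2,7):dx=-9,dy=-9->C; (2,8):dx=+1,dy=-12->D; (2,9):dx=-6,dy=-11->C; (3,4):dx=+7,dy=-8->D
  (3,5):dx=+9,dy=-2->D; (3,6):dx=+8,dy=-5->D; (3,7):dx=+1,dy=-12->D; (3,8):dx=+11,dy=-15->D
  (3,9):dx=+4,dy=-14->D; (4,5):dx=+2,dy=+6->C; (4,6):dx=+1,dy=+3->C; (4,7):dx=-6,dy=-4->C
  (4,8):dx=+4,dy=-7->D; (4,9):dx=-3,dy=-6->C; (5,6):dx=-1,dy=-3->C; (5,7):dx=-8,dy=-10->C
  (5,8):dx=+2,dy=-13->D; (5,9):dx=-5,dy=-12->C; (6,7):dx=-7,dy=-7->C; (6,8):dx=+3,dy=-10->D
  (6,9):dx=-4,dy=-9->C; (7,8):dx=+10,dy=-3->D; (7,9):dx=+3,dy=-2->D; (8,9):dx=-7,dy=+1->D
Step 2: C = 19, D = 17, total pairs = 36.
Step 3: tau = (C - D)/(n(n-1)/2) = (19 - 17)/36 = 0.055556.
Step 4: Exact two-sided p-value (enumerate n! = 362880 permutations of y under H0): p = 0.919455.
Step 5: alpha = 0.05. fail to reject H0.

tau_b = 0.0556 (C=19, D=17), p = 0.919455, fail to reject H0.


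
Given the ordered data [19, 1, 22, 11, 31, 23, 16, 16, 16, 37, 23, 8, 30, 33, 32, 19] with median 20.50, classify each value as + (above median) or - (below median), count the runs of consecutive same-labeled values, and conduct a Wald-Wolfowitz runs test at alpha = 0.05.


Step 1: Compute median = 20.50; label A = above, B = below.
Labels in order: BBABAABBBAABAAAB  (n_A = 8, n_B = 8)
Step 2: Count runs R = 9.
Step 3: Under H0 (random ordering), E[R] = 2*n_A*n_B/(n_A+n_B) + 1 = 2*8*8/16 + 1 = 9.0000.
        Var[R] = 2*n_A*n_B*(2*n_A*n_B - n_A - n_B) / ((n_A+n_B)^2 * (n_A+n_B-1)) = 14336/3840 = 3.7333.
        SD[R] = 1.9322.
Step 4: R = E[R], so z = 0 with no continuity correction.
Step 5: Two-sided p-value via normal approximation = 2*(1 - Phi(|z|)) = 1.000000.
Step 6: alpha = 0.05. fail to reject H0.

R = 9, z = 0.0000, p = 1.000000, fail to reject H0.


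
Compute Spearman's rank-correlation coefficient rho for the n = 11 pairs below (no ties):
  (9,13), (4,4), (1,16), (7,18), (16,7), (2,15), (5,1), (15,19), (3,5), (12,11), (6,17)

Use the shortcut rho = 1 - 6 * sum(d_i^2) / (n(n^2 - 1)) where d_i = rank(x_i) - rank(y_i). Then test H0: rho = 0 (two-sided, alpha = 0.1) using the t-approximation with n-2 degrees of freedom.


Step 1: Rank x and y separately (midranks; no ties here).
rank(x): 9->8, 4->4, 1->1, 7->7, 16->11, 2->2, 5->5, 15->10, 3->3, 12->9, 6->6
rank(y): 13->6, 4->2, 16->8, 18->10, 7->4, 15->7, 1->1, 19->11, 5->3, 11->5, 17->9
Step 2: d_i = R_x(i) - R_y(i); compute d_i^2.
  (8-6)^2=4, (4-2)^2=4, (1-8)^2=49, (7-10)^2=9, (11-4)^2=49, (2-7)^2=25, (5-1)^2=16, (10-11)^2=1, (3-3)^2=0, (9-5)^2=16, (6-9)^2=9
sum(d^2) = 182.
Step 3: rho = 1 - 6*182 / (11*(11^2 - 1)) = 1 - 1092/1320 = 0.172727.
Step 4: Under H0, t = rho * sqrt((n-2)/(1-rho^2)) = 0.5261 ~ t(9).
Step 5: Two-sided p-value from the t-distribution with 9 df = 0.611542.
Step 6: alpha = 0.1. fail to reject H0.

rho = 0.1727, p = 0.611542, fail to reject H0 at alpha = 0.1.


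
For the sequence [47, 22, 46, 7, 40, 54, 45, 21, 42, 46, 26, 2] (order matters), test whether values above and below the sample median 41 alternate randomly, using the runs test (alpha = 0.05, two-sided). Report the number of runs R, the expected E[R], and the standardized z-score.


Step 1: Compute median = 41; label A = above, B = below.
Labels in order: ABABBAABAABB  (n_A = 6, n_B = 6)
Step 2: Count runs R = 8.
Step 3: Under H0 (random ordering), E[R] = 2*n_A*n_B/(n_A+n_B) + 1 = 2*6*6/12 + 1 = 7.0000.
        Var[R] = 2*n_A*n_B*(2*n_A*n_B - n_A - n_B) / ((n_A+n_B)^2 * (n_A+n_B-1)) = 4320/1584 = 2.7273.
        SD[R] = 1.6514.
Step 4: Continuity-corrected z = (R - 0.5 - E[R]) / SD[R] = (8 - 0.5 - 7.0000) / 1.6514 = 0.3028.
Step 5: Two-sided p-value via normal approximation = 2*(1 - Phi(|z|)) = 0.762069.
Step 6: alpha = 0.05. fail to reject H0.

R = 8, z = 0.3028, p = 0.762069, fail to reject H0.


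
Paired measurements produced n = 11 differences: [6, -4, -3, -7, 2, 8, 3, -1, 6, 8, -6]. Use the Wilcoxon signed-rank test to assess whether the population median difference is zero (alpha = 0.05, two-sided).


Step 1: Drop any zero differences (none here) and take |d_i|.
|d| = [6, 4, 3, 7, 2, 8, 3, 1, 6, 8, 6]
Step 2: Midrank |d_i| (ties get averaged ranks).
ranks: |6|->7, |4|->5, |3|->3.5, |7|->9, |2|->2, |8|->10.5, |3|->3.5, |1|->1, |6|->7, |8|->10.5, |6|->7
Step 3: Attach original signs; sum ranks with positive sign and with negative sign.
W+ = 7 + 2 + 10.5 + 3.5 + 7 + 10.5 = 40.5
W- = 5 + 3.5 + 9 + 1 + 7 = 25.5
(Check: W+ + W- = 66 should equal n(n+1)/2 = 66.)
Step 4: Test statistic W = min(W+, W-) = 25.5.
Step 5: Ties in |d|, so use the tie-corrected normal approximation.
        E[W] = n(n+1)/4 = 11*12/4 = 33.
        Tie groups: |d|=3 (t=2), |d|=6 (t=3), |d|=8 (t=2); sum(t^3 - t) = 36.
        Var[W] = n(n+1)(2n+1)/24 - sum(t^3-t)/48 = 3036/24 - 36/48 = 125.75.
        z = (W - E[W]) / sqrt(Var[W]) = (25.5 - 33) / 11.2138 = -0.6688.
        Two-sided p = 2*Phi(z) = 0.503612.
Step 6: alpha = 0.05. fail to reject H0.

W+ = 40.5, W- = 25.5, W = min = 25.5, p = 0.503612, fail to reject H0.


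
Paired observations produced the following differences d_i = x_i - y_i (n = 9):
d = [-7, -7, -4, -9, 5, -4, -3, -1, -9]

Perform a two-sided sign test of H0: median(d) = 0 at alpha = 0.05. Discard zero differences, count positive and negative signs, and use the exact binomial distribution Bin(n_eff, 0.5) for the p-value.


Step 1: Discard zero differences. Original n = 9; n_eff = number of nonzero differences = 9.
Nonzero differences (with sign): -7, -7, -4, -9, +5, -4, -3, -1, -9
Step 2: Count signs: positive = 1, negative = 8.
Step 3: Under H0: P(positive) = 0.5, so the number of positives S ~ Bin(9, 0.5).
Step 4: Two-sided exact p-value = sum of Bin(9,0.5) probabilities at or below the observed probability = 0.039062.
Step 5: alpha = 0.05. reject H0.

n_eff = 9, pos = 1, neg = 8, p = 0.039062, reject H0.


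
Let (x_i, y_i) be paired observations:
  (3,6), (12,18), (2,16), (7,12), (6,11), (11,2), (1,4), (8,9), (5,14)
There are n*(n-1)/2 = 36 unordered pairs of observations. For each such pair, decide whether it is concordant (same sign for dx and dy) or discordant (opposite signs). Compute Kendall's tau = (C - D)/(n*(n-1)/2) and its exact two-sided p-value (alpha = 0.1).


Step 1: Enumerate the 36 unordered pairs (i,j) with i<j and classify each by sign(x_j-x_i) * sign(y_j-y_i).
  (1,2):dx=+9,dy=+12->C; (1,3):dx=-1,dy=+10->D; (1,4):dx=+4,dy=+6->C; (1,5):dx=+3,dy=+5->C
  (1,6):dx=+8,dy=-4->D; (1,7):dx=-2,dy=-2->C; (1,8):dx=+5,dy=+3->C; (1,9):dx=+2,dy=+8->C
  (2,3):dx=-10,dy=-2->C; (2,4):dx=-5,dy=-6->C; (2,5):dx=-6,dy=-7->C; (2,6):dx=-1,dy=-16->C
  (2,7):dx=-11,dy=-14->C; (2,8):dx=-4,dy=-9->C; (2,9):dx=-7,dy=-4->C; (3,4):dx=+5,dy=-4->D
  (3,5):dx=+4,dy=-5->D; (3,6):dx=+9,dy=-14->D; (3,7):dx=-1,dy=-12->C; (3,8):dx=+6,dy=-7->D
  (3,9):dx=+3,dy=-2->D; (4,5):dx=-1,dy=-1->C; (4,6):dx=+4,dy=-10->D; (4,7):dx=-6,dy=-8->C
  (4,8):dx=+1,dy=-3->D; (4,9):dx=-2,dy=+2->D; (5,6):dx=+5,dy=-9->D; (5,7):dx=-5,dy=-7->C
  (5,8):dx=+2,dy=-2->D; (5,9):dx=-1,dy=+3->D; (6,7):dx=-10,dy=+2->D; (6,8):dx=-3,dy=+7->D
  (6,9):dx=-6,dy=+12->D; (7,8):dx=+7,dy=+5->C; (7,9):dx=+4,dy=+10->C; (8,9):dx=-3,dy=+5->D
Step 2: C = 19, D = 17, total pairs = 36.
Step 3: tau = (C - D)/(n(n-1)/2) = (19 - 17)/36 = 0.055556.
Step 4: Exact two-sided p-value (enumerate n! = 362880 permutations of y under H0): p = 0.919455.
Step 5: alpha = 0.1. fail to reject H0.

tau_b = 0.0556 (C=19, D=17), p = 0.919455, fail to reject H0.


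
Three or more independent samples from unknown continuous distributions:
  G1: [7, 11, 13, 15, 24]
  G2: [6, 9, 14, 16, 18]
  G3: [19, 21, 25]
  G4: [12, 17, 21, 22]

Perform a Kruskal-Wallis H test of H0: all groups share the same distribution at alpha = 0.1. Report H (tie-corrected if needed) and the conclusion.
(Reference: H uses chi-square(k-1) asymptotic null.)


Step 1: Combine all N = 17 observations and assign midranks.
sorted (value, group, rank): (6,G2,1), (7,G1,2), (9,G2,3), (11,G1,4), (12,G4,5), (13,G1,6), (14,G2,7), (15,G1,8), (16,G2,9), (17,G4,10), (18,G2,11), (19,G3,12), (21,G3,13.5), (21,G4,13.5), (22,G4,15), (24,G1,16), (25,G3,17)
Step 2: Sum ranks within each group.
R_1 = 36 (n_1 = 5)
R_2 = 31 (n_2 = 5)
R_3 = 42.5 (n_3 = 3)
R_4 = 43.5 (n_4 = 4)
Step 3: H = 12/(N(N+1)) * sum(R_i^2/n_i) - 3(N+1)
     = 12/(17*18) * (36^2/5 + 31^2/5 + 42.5^2/3 + 43.5^2/4) - 3*18
     = 0.039216 * 1526.55 - 54
     = 5.864542.
Step 4: Ties present; correction factor C = 1 - 6/(17^3 - 17) = 0.998775. Corrected H = 5.864542 / 0.998775 = 5.871738.
Step 5: Under H0, H ~ chi^2(3); p-value = 0.118020.
Step 6: alpha = 0.1. fail to reject H0.

H = 5.8717, df = 3, p = 0.118020, fail to reject H0.


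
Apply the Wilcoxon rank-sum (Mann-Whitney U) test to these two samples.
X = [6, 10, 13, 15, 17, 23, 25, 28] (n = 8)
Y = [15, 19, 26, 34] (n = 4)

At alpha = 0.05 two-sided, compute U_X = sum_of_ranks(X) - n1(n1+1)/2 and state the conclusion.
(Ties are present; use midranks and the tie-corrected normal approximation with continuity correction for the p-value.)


Step 1: Combine and sort all 12 observations; assign midranks.
sorted (value, group): (6,X), (10,X), (13,X), (15,X), (15,Y), (17,X), (19,Y), (23,X), (25,X), (26,Y), (28,X), (34,Y)
ranks: 6->1, 10->2, 13->3, 15->4.5, 15->4.5, 17->6, 19->7, 23->8, 25->9, 26->10, 28->11, 34->12
Step 2: Rank sum for X: R1 = 1 + 2 + 3 + 4.5 + 6 + 8 + 9 + 11 = 44.5.
Step 3: U_X = R1 - n1(n1+1)/2 = 44.5 - 8*9/2 = 44.5 - 36 = 8.5.
       U_Y = n1*n2 - U_X = 32 - 8.5 = 23.5.
Step 4: Ties are present, so use the tie-corrected normal approximation (with continuity correction) for the p-value.
Step 5: p-value = 0.233663; compare to alpha = 0.05. fail to reject H0.

U_X = 8.5, p = 0.233663, fail to reject H0 at alpha = 0.05.


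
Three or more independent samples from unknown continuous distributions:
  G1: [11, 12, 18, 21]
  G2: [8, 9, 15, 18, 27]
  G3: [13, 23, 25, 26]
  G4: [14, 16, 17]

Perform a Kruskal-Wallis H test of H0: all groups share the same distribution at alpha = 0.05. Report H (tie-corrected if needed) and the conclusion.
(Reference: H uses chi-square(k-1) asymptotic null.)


Step 1: Combine all N = 16 observations and assign midranks.
sorted (value, group, rank): (8,G2,1), (9,G2,2), (11,G1,3), (12,G1,4), (13,G3,5), (14,G4,6), (15,G2,7), (16,G4,8), (17,G4,9), (18,G1,10.5), (18,G2,10.5), (21,G1,12), (23,G3,13), (25,G3,14), (26,G3,15), (27,G2,16)
Step 2: Sum ranks within each group.
R_1 = 29.5 (n_1 = 4)
R_2 = 36.5 (n_2 = 5)
R_3 = 47 (n_3 = 4)
R_4 = 23 (n_4 = 3)
Step 3: H = 12/(N(N+1)) * sum(R_i^2/n_i) - 3(N+1)
     = 12/(16*17) * (29.5^2/4 + 36.5^2/5 + 47^2/4 + 23^2/3) - 3*17
     = 0.044118 * 1212.6 - 51
     = 2.496875.
Step 4: Ties present; correction factor C = 1 - 6/(16^3 - 16) = 0.998529. Corrected H = 2.496875 / 0.998529 = 2.500552.
Step 5: Under H0, H ~ chi^2(3); p-value = 0.475191.
Step 6: alpha = 0.05. fail to reject H0.

H = 2.5006, df = 3, p = 0.475191, fail to reject H0.


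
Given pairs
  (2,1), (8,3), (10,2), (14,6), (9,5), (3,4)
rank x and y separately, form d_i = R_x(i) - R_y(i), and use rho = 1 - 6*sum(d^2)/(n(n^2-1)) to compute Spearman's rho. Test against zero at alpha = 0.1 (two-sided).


Step 1: Rank x and y separately (midranks; no ties here).
rank(x): 2->1, 8->3, 10->5, 14->6, 9->4, 3->2
rank(y): 1->1, 3->3, 2->2, 6->6, 5->5, 4->4
Step 2: d_i = R_x(i) - R_y(i); compute d_i^2.
  (1-1)^2=0, (3-3)^2=0, (5-2)^2=9, (6-6)^2=0, (4-5)^2=1, (2-4)^2=4
sum(d^2) = 14.
Step 3: rho = 1 - 6*14 / (6*(6^2 - 1)) = 1 - 84/210 = 0.600000.
Step 4: Under H0, t = rho * sqrt((n-2)/(1-rho^2)) = 1.5000 ~ t(4).
Step 5: Two-sided p-value from the t-distribution with 4 df = 0.208000.
Step 6: alpha = 0.1. fail to reject H0.

rho = 0.6000, p = 0.208000, fail to reject H0 at alpha = 0.1.


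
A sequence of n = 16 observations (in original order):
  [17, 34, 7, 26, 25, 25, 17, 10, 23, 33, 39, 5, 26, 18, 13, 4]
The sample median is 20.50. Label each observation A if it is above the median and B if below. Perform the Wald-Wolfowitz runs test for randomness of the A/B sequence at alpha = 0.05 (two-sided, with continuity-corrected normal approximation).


Step 1: Compute median = 20.50; label A = above, B = below.
Labels in order: BABAAABBAAABABBB  (n_A = 8, n_B = 8)
Step 2: Count runs R = 9.
Step 3: Under H0 (random ordering), E[R] = 2*n_A*n_B/(n_A+n_B) + 1 = 2*8*8/16 + 1 = 9.0000.
        Var[R] = 2*n_A*n_B*(2*n_A*n_B - n_A - n_B) / ((n_A+n_B)^2 * (n_A+n_B-1)) = 14336/3840 = 3.7333.
        SD[R] = 1.9322.
Step 4: R = E[R], so z = 0 with no continuity correction.
Step 5: Two-sided p-value via normal approximation = 2*(1 - Phi(|z|)) = 1.000000.
Step 6: alpha = 0.05. fail to reject H0.

R = 9, z = 0.0000, p = 1.000000, fail to reject H0.


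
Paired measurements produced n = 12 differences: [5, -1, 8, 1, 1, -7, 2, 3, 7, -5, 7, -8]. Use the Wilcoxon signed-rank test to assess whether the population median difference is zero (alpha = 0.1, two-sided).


Step 1: Drop any zero differences (none here) and take |d_i|.
|d| = [5, 1, 8, 1, 1, 7, 2, 3, 7, 5, 7, 8]
Step 2: Midrank |d_i| (ties get averaged ranks).
ranks: |5|->6.5, |1|->2, |8|->11.5, |1|->2, |1|->2, |7|->9, |2|->4, |3|->5, |7|->9, |5|->6.5, |7|->9, |8|->11.5
Step 3: Attach original signs; sum ranks with positive sign and with negative sign.
W+ = 6.5 + 11.5 + 2 + 2 + 4 + 5 + 9 + 9 = 49
W- = 2 + 9 + 6.5 + 11.5 = 29
(Check: W+ + W- = 78 should equal n(n+1)/2 = 78.)
Step 4: Test statistic W = min(W+, W-) = 29.
Step 5: Ties in |d|, so use the tie-corrected normal approximation.
        E[W] = n(n+1)/4 = 12*13/4 = 39.
        Tie groups: |d|=1 (t=3), |d|=5 (t=2), |d|=7 (t=3), |d|=8 (t=2); sum(t^3 - t) = 60.
        Var[W] = n(n+1)(2n+1)/24 - sum(t^3-t)/48 = 3900/24 - 60/48 = 161.25.
        z = (W - E[W]) / sqrt(Var[W]) = (29 - 39) / 12.6984 = -0.7875.
        Two-sided p = 2*Phi(z) = 0.430990.
Step 6: alpha = 0.1. fail to reject H0.

W+ = 49, W- = 29, W = min = 29, p = 0.430990, fail to reject H0.


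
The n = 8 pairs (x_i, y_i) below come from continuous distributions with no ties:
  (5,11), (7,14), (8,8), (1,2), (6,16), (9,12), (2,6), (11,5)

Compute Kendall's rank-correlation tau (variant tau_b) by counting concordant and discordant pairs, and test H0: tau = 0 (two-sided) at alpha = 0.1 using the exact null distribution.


Step 1: Enumerate the 28 unordered pairs (i,j) with i<j and classify each by sign(x_j-x_i) * sign(y_j-y_i).
  (1,2):dx=+2,dy=+3->C; (1,3):dx=+3,dy=-3->D; (1,4):dx=-4,dy=-9->C; (1,5):dx=+1,dy=+5->C
  (1,6):dx=+4,dy=+1->C; (1,7):dx=-3,dy=-5->C; (1,8):dx=+6,dy=-6->D; (2,3):dx=+1,dy=-6->D
  (2,4):dx=-6,dy=-12->C; (2,5):dx=-1,dy=+2->D; (2,6):dx=+2,dy=-2->D; (2,7):dx=-5,dy=-8->C
  (2,8):dx=+4,dy=-9->D; (3,4):dx=-7,dy=-6->C; (3,5):dx=-2,dy=+8->D; (3,6):dx=+1,dy=+4->C
  (3,7):dx=-6,dy=-2->C; (3,8):dx=+3,dy=-3->D; (4,5):dx=+5,dy=+14->C; (4,6):dx=+8,dy=+10->C
  (4,7):dx=+1,dy=+4->C; (4,8):dx=+10,dy=+3->C; (5,6):dx=+3,dy=-4->D; (5,7):dx=-4,dy=-10->C
  (5,8):dx=+5,dy=-11->D; (6,7):dx=-7,dy=-6->C; (6,8):dx=+2,dy=-7->D; (7,8):dx=+9,dy=-1->D
Step 2: C = 16, D = 12, total pairs = 28.
Step 3: tau = (C - D)/(n(n-1)/2) = (16 - 12)/28 = 0.142857.
Step 4: Exact two-sided p-value (enumerate n! = 40320 permutations of y under H0): p = 0.719544.
Step 5: alpha = 0.1. fail to reject H0.

tau_b = 0.1429 (C=16, D=12), p = 0.719544, fail to reject H0.
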